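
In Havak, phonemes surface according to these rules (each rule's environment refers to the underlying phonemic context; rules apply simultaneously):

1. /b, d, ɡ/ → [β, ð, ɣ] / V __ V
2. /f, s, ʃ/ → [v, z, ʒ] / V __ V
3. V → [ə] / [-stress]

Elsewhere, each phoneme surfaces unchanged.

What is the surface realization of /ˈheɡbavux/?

[ˈheɡbəvəx]

/e/ (between /h/ and /ɡ/) is in the target of rule 3 but the environment (in an unstressed syllable) is not met → [e].
/ɡ/ (between /e/ and /b/) is in the target of rule 1 but the environment (between two vowels) is not met → [ɡ].
/b/ (between /ɡ/ and /a/) fails the environment for rule 1, so it stays [b].
/a/ meets the environment for rule 3 (in an unstressed syllable) → [ə].
/u/ meets the environment for rule 3 (in an unstressed syllable) → [ə].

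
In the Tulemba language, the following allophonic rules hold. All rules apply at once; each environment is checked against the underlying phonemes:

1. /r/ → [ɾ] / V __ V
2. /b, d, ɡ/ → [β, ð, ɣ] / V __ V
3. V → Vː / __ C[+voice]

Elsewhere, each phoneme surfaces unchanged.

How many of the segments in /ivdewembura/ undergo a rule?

Segments that undergo a rule: /i/ → [iː] (rule 3); /e/ → [eː] (rule 3); /e/ → [eː] (rule 3); /u/ → [uː] (rule 3); /r/ → [ɾ] (rule 1).
All other segments surface unchanged.

5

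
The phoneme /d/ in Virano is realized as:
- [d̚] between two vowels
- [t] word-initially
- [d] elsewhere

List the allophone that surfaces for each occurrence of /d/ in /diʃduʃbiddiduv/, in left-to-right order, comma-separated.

Occurrence 1 (position 1): word-initially → [t].
Occurrence 2 (position 4): no conditioning environment matches → elsewhere allophone [d].
Occurrence 3 (position 9): no conditioning environment matches → elsewhere allophone [d].
Occurrence 4 (position 10): no conditioning environment matches → elsewhere allophone [d].
Occurrence 5 (position 12): between two vowels → [d̚].

[t], [d], [d], [d], [d̚]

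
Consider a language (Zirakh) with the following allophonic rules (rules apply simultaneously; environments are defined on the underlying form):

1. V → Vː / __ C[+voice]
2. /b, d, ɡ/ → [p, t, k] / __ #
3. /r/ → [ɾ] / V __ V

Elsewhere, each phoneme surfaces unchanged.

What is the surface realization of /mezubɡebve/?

/e/ meets the environment for rule 1 (before a voiced consonant) → [eː].
Rule 1 applies to /u/ (between /z/ and /b/: before a voiced consonant) → [uː].
/b/ — between /u/ and /ɡ/; rule 2 does not apply here → [b].
/ɡ/ (between /b/ and /e/) fails the environment for rule 2, so it stays [ɡ].
/e/ (between /ɡ/ and /b/): before a voiced consonant, so rule 1 applies → [eː].
/b/ (between /e/ and /v/): rule 2 targets it, but not word-finally → unchanged [b].
/e/ (word-final): rule 1 targets it, but not before a voiced consonant → unchanged [e].

[meːzuːbɡeːbve]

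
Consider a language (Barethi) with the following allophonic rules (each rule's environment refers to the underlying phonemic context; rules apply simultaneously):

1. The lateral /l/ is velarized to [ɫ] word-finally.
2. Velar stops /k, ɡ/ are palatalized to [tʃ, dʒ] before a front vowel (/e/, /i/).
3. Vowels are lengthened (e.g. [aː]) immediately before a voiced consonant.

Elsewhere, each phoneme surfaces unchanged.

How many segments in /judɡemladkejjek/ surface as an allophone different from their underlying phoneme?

6

Segments that undergo a rule: /u/ → [uː] (rule 3); /ɡ/ → [dʒ] (rule 2); /e/ → [eː] (rule 3); /a/ → [aː] (rule 3); /k/ → [tʃ] (rule 2); /e/ → [eː] (rule 3).
All other segments surface unchanged.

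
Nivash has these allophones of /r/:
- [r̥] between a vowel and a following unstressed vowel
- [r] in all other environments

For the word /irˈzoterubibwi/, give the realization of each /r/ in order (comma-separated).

[r], [r̥]

Occurrence 1 (position 2): no conditioning environment matches → elsewhere allophone [r].
Occurrence 2 (position 7): between a vowel and a following unstressed vowel → [r̥].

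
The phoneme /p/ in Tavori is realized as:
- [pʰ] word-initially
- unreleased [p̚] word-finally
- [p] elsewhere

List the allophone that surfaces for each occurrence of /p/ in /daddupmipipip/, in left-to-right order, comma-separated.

[p], [p], [p], [p̚]

Occurrence 1 (position 6): no conditioning environment matches → elsewhere allophone [p].
Occurrence 2 (position 9): no conditioning environment matches → elsewhere allophone [p].
Occurrence 3 (position 11): no conditioning environment matches → elsewhere allophone [p].
Occurrence 4 (position 13): word-finally → [p̚].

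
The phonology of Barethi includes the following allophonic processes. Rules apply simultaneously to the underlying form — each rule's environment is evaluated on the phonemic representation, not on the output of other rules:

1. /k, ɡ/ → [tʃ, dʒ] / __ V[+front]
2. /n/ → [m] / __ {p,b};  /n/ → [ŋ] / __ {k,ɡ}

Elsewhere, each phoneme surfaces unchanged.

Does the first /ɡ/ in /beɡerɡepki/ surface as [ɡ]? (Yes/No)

Rule 1 applies to /ɡ/ (between /e/ and /e/: before a front vowel) → [dʒ].
The actual realization is [dʒ], not [ɡ].

No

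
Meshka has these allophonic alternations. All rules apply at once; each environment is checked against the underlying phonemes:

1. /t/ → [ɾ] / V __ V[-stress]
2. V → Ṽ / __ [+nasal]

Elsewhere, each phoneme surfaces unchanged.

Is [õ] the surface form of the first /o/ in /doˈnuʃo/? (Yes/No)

Yes

/o/ (between /d/ and /n/): before a nasal consonant, so rule 2 applies → [õ].
The actual realization is [õ], which matches [õ].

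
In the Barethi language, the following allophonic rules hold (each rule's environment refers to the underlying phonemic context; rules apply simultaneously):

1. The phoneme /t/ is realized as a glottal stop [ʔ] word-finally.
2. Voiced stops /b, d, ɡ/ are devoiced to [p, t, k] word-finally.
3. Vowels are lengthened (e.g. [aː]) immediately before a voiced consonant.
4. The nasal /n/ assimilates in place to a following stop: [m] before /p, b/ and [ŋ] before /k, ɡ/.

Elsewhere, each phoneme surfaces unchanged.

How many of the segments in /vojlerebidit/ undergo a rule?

5

Segments that undergo a rule: /o/ → [oː] (rule 3); /e/ → [eː] (rule 3); /e/ → [eː] (rule 3); /i/ → [iː] (rule 3); /t/ → [ʔ] (rule 1).
All other segments surface unchanged.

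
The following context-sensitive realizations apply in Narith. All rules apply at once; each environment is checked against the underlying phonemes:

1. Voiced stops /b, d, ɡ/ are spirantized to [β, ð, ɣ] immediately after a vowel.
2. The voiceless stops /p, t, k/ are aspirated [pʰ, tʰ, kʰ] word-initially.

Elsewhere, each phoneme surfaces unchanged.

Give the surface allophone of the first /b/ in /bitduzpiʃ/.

[b]

/b/ — word-initial; rule 1 does not apply here → [b].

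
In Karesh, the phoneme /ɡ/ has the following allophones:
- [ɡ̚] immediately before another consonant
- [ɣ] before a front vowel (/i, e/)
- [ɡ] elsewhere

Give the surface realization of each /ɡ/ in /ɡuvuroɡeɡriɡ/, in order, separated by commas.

[ɡ], [ɣ], [ɡ̚], [ɡ]

Occurrence 1 (position 1): no conditioning environment matches → elsewhere allophone [ɡ].
Occurrence 2 (position 7): before a front vowel (/i, e/) → [ɣ].
Occurrence 3 (position 9): immediately before another consonant → [ɡ̚].
Occurrence 4 (position 12): no conditioning environment matches → elsewhere allophone [ɡ].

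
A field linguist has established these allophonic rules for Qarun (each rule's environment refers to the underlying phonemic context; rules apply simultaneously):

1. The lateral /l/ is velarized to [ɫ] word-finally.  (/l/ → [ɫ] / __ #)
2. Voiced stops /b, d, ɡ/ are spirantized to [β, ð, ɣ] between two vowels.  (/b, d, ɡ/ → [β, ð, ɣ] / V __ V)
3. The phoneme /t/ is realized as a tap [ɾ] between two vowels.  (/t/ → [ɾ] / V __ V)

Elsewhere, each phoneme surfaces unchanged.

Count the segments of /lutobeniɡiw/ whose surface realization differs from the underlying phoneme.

3

Segments that undergo a rule: /t/ → [ɾ] (rule 3); /b/ → [β] (rule 2); /ɡ/ → [ɣ] (rule 2).
All other segments surface unchanged.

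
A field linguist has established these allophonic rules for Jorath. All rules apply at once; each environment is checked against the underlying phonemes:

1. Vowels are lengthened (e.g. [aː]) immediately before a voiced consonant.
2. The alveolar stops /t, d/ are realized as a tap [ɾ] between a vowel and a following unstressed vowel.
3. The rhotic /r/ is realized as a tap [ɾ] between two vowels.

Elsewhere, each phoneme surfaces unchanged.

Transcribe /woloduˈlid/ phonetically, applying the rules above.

/w/ — not in any rule's target class → [w].
/o/ meets the environment for rule 1 (before a voiced consonant) → [oː].
/l/ stays [l].
Rule 1 applies to /o/ (between /l/ and /d/: before a voiced consonant) → [oː].
/d/ meets the environment for rule 2 (between a vowel and a following unstressed vowel) → [ɾ].
/u/ (between /d/ and /l/) occurs before a voiced consonant → [uː] by rule 1.
/l/ (between /u/ and /i/): no rule targets it → [l].
/i/ — between /l/ and /d/, before a voiced consonant — surfaces as [iː] (rule 1).
/d/ (word-final): rule 2 targets it, but not between a vowel and a following unstressed vowel → unchanged [d].

[woːloːɾuːˈliːd]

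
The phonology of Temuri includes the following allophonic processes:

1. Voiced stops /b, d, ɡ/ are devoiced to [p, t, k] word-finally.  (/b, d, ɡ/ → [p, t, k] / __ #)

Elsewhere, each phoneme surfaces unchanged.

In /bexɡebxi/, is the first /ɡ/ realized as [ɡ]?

/ɡ/ (between /x/ and /e/) fails the environment for rule 1, so it stays [ɡ].
The actual realization is [ɡ], which matches [ɡ].

Yes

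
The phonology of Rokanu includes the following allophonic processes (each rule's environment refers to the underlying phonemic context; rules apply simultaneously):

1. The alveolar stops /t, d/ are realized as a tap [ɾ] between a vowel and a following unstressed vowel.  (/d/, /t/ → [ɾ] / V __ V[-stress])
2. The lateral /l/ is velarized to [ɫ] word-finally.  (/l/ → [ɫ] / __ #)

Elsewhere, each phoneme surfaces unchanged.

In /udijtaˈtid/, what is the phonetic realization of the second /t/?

[t]

/t/ (between /a/ and /i/) is in the target of rule 1 but the environment (between a vowel and a following unstressed vowel) is not met → [t].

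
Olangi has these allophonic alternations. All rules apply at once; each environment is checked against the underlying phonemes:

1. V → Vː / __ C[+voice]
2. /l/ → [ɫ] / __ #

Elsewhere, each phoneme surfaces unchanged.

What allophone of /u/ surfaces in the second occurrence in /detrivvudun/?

[uː]

/u/ meets the environment for rule 1 (before a voiced consonant) → [uː].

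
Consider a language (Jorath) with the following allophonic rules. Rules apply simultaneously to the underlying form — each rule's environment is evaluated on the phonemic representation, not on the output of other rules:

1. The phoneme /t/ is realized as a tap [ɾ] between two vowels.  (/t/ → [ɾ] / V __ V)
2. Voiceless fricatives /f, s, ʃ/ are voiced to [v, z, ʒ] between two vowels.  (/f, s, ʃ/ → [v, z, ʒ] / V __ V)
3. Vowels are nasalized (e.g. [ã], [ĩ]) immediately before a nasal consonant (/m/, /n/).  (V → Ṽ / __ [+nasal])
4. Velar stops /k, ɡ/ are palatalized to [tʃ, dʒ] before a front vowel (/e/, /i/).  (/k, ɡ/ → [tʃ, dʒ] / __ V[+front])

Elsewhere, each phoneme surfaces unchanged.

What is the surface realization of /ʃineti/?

[ʃĩneɾi]

/ʃ/ (word-initial) is in the target of rule 2 but the environment (between two vowels) is not met → [ʃ].
/i/ — between /ʃ/ and /n/, before a nasal consonant — surfaces as [ĩ] (rule 3).
/n/ (between /i/ and /e/): no rule targets it → [n].
/e/ (between /n/ and /t/) fails the environment for rule 3, so it stays [e].
/t/ (between /e/ and /i/): between two vowels, so rule 1 applies → [ɾ].
/i/ (word-final) fails the environment for rule 3, so it stays [i].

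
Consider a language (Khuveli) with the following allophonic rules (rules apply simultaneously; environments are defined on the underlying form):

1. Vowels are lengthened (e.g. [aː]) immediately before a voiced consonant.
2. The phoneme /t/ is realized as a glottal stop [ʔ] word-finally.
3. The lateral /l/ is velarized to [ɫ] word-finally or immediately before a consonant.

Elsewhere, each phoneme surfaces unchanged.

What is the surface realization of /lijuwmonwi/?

/l/ (word-initial): rule 3 targets it, but not word-finally or immediately before a consonant → unchanged [l].
/i/ (between /l/ and /j/) occurs before a voiced consonant → [iː] by rule 1.
/j/ (between /i/ and /u/) is unaffected → [j].
/u/ (between /j/ and /w/): before a voiced consonant, so rule 1 applies → [uː].
/w/ stays [w].
/m/ stays [m].
/o/ — between /m/ and /n/, before a voiced consonant — surfaces as [oː] (rule 1).
/n/ (between /o/ and /w/) is unaffected → [n].
/w/ (between /n/ and /i/): no rule targets it → [w].
/i/ (word-final): rule 1 targets it, but not before a voiced consonant → unchanged [i].

[liːjuːwmoːnwi]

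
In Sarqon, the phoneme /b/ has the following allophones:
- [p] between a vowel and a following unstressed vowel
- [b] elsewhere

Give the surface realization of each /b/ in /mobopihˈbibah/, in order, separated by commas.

[p], [b], [p]

Occurrence 1 (position 3): between a vowel and a following unstressed vowel → [p].
Occurrence 2 (position 8): no conditioning environment matches → elsewhere allophone [b].
Occurrence 3 (position 10): between a vowel and a following unstressed vowel → [p].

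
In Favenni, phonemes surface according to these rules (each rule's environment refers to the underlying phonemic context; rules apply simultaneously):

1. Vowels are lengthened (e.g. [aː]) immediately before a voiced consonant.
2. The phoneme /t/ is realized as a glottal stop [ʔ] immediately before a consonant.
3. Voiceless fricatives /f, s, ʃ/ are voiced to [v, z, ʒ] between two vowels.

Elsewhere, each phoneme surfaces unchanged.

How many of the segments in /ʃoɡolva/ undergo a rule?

2

Segments that undergo a rule: /o/ → [oː] (rule 1); /o/ → [oː] (rule 1).
All other segments surface unchanged.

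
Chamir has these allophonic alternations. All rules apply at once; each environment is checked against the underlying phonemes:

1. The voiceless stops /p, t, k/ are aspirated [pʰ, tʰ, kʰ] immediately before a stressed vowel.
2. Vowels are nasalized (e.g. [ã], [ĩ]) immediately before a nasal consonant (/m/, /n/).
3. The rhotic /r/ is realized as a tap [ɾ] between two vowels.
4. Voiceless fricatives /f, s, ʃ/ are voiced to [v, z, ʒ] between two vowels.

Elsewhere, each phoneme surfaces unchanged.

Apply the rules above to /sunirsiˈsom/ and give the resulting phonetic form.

/s/ (word-initial) fails the environment for rule 4, so it stays [s].
/u/ meets the environment for rule 2 (before a nasal consonant) → [ũ].
/n/ (between /u/ and /i/) is unaffected → [n].
/i/ (between /n/ and /r/) is in the target of rule 2 but the environment (before a nasal consonant) is not met → [i].
/r/ (between /i/ and /s/) is in the target of rule 3 but the environment (between two vowels) is not met → [r].
/s/ — between /r/ and /i/; rule 4 does not apply here → [s].
/i/ (between /s/ and /s/) fails the environment for rule 2, so it stays [i].
/s/ meets the environment for rule 4 (between two vowels) → [z].
Rule 2 applies to /o/ (between /s/ and /m/: before a nasal consonant) → [õ].
/m/ — not in any rule's target class → [m].

[sũnirsiˈzõm]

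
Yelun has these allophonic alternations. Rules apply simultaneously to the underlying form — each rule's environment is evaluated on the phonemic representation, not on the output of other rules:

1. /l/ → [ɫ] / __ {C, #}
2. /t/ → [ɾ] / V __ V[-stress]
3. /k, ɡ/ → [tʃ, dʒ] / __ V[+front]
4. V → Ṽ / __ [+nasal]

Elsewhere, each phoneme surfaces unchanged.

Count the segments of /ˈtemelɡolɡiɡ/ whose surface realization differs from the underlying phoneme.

4

Segments that undergo a rule: /e/ → [ẽ] (rule 4); /l/ → [ɫ] (rule 1); /l/ → [ɫ] (rule 1); /ɡ/ → [dʒ] (rule 3).
All other segments surface unchanged.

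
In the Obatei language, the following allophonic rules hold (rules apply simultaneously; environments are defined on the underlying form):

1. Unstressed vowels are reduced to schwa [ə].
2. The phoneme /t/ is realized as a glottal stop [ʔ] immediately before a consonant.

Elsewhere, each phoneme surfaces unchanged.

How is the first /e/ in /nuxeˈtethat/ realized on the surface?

[ə]

/e/ — between /x/ and /t/, in an unstressed syllable — surfaces as [ə] (rule 1).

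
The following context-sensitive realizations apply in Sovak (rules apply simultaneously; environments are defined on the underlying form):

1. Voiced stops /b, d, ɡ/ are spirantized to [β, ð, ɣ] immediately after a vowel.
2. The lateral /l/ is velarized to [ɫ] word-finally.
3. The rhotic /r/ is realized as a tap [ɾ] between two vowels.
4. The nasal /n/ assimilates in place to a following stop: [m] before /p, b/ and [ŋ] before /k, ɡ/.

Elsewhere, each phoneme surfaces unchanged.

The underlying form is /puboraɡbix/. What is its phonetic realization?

/p/ stays [p].
/u/ (between /p/ and /b/): no rule targets it → [u].
/b/ — between /u/ and /o/, immediately after a vowel — surfaces as [β] (rule 1).
/o/ (between /b/ and /r/): no rule targets it → [o].
/r/ meets the environment for rule 3 (between two vowels) → [ɾ].
/a/ (between /r/ and /ɡ/) is unaffected → [a].
/ɡ/ (between /a/ and /b/) occurs immediately after a vowel → [ɣ] by rule 1.
/b/ (between /ɡ/ and /i/): rule 1 targets it, but not immediately after a vowel → unchanged [b].
/i/ stays [i].
/x/ — not in any rule's target class → [x].

[puβoɾaɣbix]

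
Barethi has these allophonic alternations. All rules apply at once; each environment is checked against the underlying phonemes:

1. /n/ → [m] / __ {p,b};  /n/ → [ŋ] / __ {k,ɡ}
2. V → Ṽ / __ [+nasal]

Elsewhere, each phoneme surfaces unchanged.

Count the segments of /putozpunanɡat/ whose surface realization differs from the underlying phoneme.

Segments that undergo a rule: /u/ → [ũ] (rule 2); /a/ → [ã] (rule 2); /n/ → [ŋ] (rule 1).
All other segments surface unchanged.

3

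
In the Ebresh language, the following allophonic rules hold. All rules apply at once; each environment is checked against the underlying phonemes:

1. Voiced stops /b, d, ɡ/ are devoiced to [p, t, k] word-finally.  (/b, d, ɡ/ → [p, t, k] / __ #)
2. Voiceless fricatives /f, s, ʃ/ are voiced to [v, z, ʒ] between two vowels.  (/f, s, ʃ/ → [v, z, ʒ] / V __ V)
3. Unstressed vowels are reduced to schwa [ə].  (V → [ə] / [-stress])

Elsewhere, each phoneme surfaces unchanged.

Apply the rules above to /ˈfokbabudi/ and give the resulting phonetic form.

/f/ (word-initial): rule 2 targets it, but not between two vowels → unchanged [f].
/o/ (between /f/ and /k/): rule 3 targets it, but not in an unstressed syllable → unchanged [o].
/k/ stays [k].
/b/ — between /k/ and /a/; rule 1 does not apply here → [b].
/a/ — between /b/ and /b/, in an unstressed syllable — surfaces as [ə] (rule 3).
/b/ — between /a/ and /u/; rule 1 does not apply here → [b].
/u/ meets the environment for rule 3 (in an unstressed syllable) → [ə].
/d/ — between /u/ and /i/; rule 1 does not apply here → [d].
/i/ (word-final) occurs in an unstressed syllable → [ə] by rule 3.

[ˈfokbəbədə]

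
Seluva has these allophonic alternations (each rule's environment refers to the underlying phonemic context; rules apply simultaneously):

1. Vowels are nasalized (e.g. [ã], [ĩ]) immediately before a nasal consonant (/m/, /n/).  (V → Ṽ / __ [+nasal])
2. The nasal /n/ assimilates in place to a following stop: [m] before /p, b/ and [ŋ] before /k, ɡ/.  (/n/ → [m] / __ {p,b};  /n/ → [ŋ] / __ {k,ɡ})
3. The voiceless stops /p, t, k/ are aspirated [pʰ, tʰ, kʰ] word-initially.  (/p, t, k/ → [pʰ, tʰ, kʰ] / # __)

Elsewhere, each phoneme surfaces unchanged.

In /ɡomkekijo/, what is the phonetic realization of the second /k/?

[k]

/k/ — between /e/ and /i/; rule 3 does not apply here → [k].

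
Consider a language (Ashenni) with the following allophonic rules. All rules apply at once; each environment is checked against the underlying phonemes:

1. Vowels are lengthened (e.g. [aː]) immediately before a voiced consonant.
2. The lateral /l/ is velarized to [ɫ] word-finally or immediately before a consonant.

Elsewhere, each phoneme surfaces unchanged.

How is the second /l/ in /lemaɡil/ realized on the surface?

/l/ meets the environment for rule 2 (word-finally or immediately before a consonant) → [ɫ].

[ɫ]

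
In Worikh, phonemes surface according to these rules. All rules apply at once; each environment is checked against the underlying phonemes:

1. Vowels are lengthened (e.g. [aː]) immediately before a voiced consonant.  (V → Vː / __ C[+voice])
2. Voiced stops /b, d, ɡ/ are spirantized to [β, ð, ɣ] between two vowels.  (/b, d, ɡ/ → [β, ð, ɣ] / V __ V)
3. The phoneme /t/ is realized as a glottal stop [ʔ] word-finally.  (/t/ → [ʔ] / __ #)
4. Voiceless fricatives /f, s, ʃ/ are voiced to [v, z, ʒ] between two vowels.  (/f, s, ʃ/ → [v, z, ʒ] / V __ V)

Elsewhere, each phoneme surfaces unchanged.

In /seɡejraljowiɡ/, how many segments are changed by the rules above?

Segments that undergo a rule: /e/ → [eː] (rule 1); /ɡ/ → [ɣ] (rule 2); /e/ → [eː] (rule 1); /a/ → [aː] (rule 1); /o/ → [oː] (rule 1); /i/ → [iː] (rule 1).
All other segments surface unchanged.

6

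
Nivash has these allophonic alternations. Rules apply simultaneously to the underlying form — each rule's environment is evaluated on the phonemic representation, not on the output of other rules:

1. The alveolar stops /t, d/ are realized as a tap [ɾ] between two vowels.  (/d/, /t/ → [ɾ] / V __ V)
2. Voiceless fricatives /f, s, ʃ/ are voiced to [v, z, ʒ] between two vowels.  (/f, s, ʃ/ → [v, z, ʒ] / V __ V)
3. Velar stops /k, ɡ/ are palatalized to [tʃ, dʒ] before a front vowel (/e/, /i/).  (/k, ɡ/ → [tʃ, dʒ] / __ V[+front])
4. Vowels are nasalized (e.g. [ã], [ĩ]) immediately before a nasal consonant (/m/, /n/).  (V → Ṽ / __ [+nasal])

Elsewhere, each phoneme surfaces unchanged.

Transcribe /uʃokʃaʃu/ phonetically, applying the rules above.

/u/ (word-initial): rule 4 targets it, but not before a nasal consonant → unchanged [u].
/ʃ/ (between /u/ and /o/) occurs between two vowels → [ʒ] by rule 2.
/o/ (between /ʃ/ and /k/) is in the target of rule 4 but the environment (before a nasal consonant) is not met → [o].
/k/ (between /o/ and /ʃ/): rule 3 targets it, but not before a front vowel → unchanged [k].
/ʃ/ (between /k/ and /a/): rule 2 targets it, but not between two vowels → unchanged [ʃ].
/a/ (between /ʃ/ and /ʃ/): rule 4 targets it, but not before a nasal consonant → unchanged [a].
Rule 2 applies to /ʃ/ (between /a/ and /u/: between two vowels) → [ʒ].
/u/ (word-final) fails the environment for rule 4, so it stays [u].

[uʒokʃaʒu]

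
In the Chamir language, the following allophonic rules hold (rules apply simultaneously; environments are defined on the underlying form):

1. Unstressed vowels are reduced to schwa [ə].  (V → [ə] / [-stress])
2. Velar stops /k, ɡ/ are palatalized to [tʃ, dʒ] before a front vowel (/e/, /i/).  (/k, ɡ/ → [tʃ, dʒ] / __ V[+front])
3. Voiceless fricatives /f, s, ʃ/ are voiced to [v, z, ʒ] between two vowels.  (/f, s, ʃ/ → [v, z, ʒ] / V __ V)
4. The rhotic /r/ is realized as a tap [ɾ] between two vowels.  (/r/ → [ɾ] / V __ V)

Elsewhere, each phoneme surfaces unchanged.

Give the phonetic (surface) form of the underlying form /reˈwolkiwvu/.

/r/ (word-initial): rule 4 targets it, but not between two vowels → unchanged [r].
/e/ — between /r/ and /w/, in an unstressed syllable — surfaces as [ə] (rule 1).
/w/ — not in any rule's target class → [w].
/o/ (between /w/ and /l/): rule 1 targets it, but not in an unstressed syllable → unchanged [o].
/l/ — not in any rule's target class → [l].
/k/ — between /l/ and /i/, before a front vowel — surfaces as [tʃ] (rule 2).
Rule 1 applies to /i/ (between /k/ and /w/: in an unstressed syllable) → [ə].
/w/ — not in any rule's target class → [w].
/v/ (between /w/ and /u/) is unaffected → [v].
Rule 1 applies to /u/ (word-final: in an unstressed syllable) → [ə].

[rəˈwoltʃəwvə]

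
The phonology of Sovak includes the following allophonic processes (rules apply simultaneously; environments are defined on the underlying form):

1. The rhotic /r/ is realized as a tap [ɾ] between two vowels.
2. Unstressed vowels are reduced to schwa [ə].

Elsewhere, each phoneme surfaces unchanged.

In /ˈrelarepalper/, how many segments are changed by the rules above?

5

Segments that undergo a rule: /a/ → [ə] (rule 2); /r/ → [ɾ] (rule 1); /e/ → [ə] (rule 2); /a/ → [ə] (rule 2); /e/ → [ə] (rule 2).
All other segments surface unchanged.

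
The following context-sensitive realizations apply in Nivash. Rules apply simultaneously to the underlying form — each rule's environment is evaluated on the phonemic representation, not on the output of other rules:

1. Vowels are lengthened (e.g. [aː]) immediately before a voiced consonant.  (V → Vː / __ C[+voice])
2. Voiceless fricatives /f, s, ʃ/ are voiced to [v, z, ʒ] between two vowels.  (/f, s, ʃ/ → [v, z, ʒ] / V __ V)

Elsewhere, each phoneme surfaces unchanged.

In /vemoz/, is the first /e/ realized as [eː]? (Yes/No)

Yes

/e/ — between /v/ and /m/, before a voiced consonant — surfaces as [eː] (rule 1).
The actual realization is [eː], which matches [eː].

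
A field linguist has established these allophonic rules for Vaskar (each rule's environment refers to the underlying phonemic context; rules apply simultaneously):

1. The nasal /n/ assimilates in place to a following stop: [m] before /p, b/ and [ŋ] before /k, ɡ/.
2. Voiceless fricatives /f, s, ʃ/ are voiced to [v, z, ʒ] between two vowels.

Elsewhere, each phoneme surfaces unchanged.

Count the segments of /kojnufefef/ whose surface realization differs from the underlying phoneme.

Segments that undergo a rule: /f/ → [v] (rule 2); /f/ → [v] (rule 2).
All other segments surface unchanged.

2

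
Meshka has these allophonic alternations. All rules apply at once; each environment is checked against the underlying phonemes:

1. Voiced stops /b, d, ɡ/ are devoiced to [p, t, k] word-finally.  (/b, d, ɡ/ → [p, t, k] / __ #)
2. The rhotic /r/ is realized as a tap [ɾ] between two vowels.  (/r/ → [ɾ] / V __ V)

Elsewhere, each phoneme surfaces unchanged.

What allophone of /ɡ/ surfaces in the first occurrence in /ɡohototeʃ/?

[ɡ]

/ɡ/ — word-initial; rule 1 does not apply here → [ɡ].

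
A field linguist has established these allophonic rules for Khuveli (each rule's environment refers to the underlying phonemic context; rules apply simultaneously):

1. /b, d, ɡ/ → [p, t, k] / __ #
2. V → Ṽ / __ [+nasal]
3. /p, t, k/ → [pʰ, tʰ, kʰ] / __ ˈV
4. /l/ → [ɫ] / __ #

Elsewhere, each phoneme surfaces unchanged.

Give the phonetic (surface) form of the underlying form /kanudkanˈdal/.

[kãnudkãnˈdaɫ]

/k/ (word-initial) fails the environment for rule 3, so it stays [k].
/a/ (between /k/ and /n/): before a nasal consonant, so rule 2 applies → [ã].
/n/ — not in any rule's target class → [n].
/u/ (between /n/ and /d/): rule 2 targets it, but not before a nasal consonant → unchanged [u].
/d/ — between /u/ and /k/; rule 1 does not apply here → [d].
/k/ (between /d/ and /a/) fails the environment for rule 3, so it stays [k].
/a/ (between /k/ and /n/) occurs before a nasal consonant → [ã] by rule 2.
/n/ (between /a/ and /d/): no rule targets it → [n].
/d/ (between /n/ and /a/): rule 1 targets it, but not word-finally → unchanged [d].
/a/ (between /d/ and /l/) is in the target of rule 2 but the environment (before a nasal consonant) is not met → [a].
Rule 4 applies to /l/ (word-final: word-finally) → [ɫ].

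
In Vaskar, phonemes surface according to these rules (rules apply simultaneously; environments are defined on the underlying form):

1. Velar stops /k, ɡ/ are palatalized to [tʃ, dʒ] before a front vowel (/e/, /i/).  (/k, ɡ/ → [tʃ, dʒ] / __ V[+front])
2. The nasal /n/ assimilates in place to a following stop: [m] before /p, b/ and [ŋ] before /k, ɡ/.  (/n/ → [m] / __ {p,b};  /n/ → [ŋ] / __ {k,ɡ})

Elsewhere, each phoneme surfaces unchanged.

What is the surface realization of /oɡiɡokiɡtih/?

/ɡ/ meets the environment for rule 1 (before a front vowel) → [dʒ].
/ɡ/ (between /i/ and /o/) fails the environment for rule 1, so it stays [ɡ].
/k/ (between /o/ and /i/): before a front vowel, so rule 1 applies → [tʃ].
/ɡ/ (between /i/ and /t/) fails the environment for rule 1, so it stays [ɡ].

[odʒiɡotʃiɡtih]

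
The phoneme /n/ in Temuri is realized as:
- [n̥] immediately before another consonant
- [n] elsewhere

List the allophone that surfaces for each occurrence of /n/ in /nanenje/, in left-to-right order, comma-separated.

[n], [n], [n̥]

Occurrence 1 (position 1): no conditioning environment matches → elsewhere allophone [n].
Occurrence 2 (position 3): no conditioning environment matches → elsewhere allophone [n].
Occurrence 3 (position 5): immediately before another consonant → [n̥].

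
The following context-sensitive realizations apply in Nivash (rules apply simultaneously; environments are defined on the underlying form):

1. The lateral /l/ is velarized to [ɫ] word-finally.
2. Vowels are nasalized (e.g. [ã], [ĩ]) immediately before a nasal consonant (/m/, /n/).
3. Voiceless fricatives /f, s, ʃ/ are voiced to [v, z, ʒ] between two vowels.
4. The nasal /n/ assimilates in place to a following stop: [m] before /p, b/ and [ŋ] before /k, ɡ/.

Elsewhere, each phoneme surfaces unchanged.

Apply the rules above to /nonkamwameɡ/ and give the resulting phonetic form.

[nõŋkãmwãmeɡ]

/n/ — word-initial; rule 4 does not apply here → [n].
/o/ (between /n/ and /n/): before a nasal consonant, so rule 2 applies → [õ].
/n/ meets the environment for rule 4 (before a labial or velar stop) → [ŋ].
/k/ (between /n/ and /a/): no rule targets it → [k].
Rule 2 applies to /a/ (between /k/ and /m/: before a nasal consonant) → [ã].
/m/ (between /a/ and /w/) is unaffected → [m].
/w/ (between /m/ and /a/) is unaffected → [w].
/a/ — between /w/ and /m/, before a nasal consonant — surfaces as [ã] (rule 2).
/m/ — not in any rule's target class → [m].
/e/ (between /m/ and /ɡ/) is in the target of rule 2 but the environment (before a nasal consonant) is not met → [e].
/ɡ/ — not in any rule's target class → [ɡ].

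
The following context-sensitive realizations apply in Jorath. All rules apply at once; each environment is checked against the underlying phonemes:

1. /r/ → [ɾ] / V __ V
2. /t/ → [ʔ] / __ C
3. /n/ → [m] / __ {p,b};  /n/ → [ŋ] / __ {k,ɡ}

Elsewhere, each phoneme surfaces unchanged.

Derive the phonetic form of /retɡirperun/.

/r/ (word-initial) fails the environment for rule 1, so it stays [r].
/e/ (between /r/ and /t/): no rule targets it → [e].
/t/ (between /e/ and /ɡ/): immediately before a consonant, so rule 2 applies → [ʔ].
/ɡ/ (between /t/ and /i/): no rule targets it → [ɡ].
/i/ — not in any rule's target class → [i].
/r/ (between /i/ and /p/): rule 1 targets it, but not between two vowels → unchanged [r].
/p/ — not in any rule's target class → [p].
/e/ stays [e].
/r/ (between /e/ and /u/): between two vowels, so rule 1 applies → [ɾ].
/u/ stays [u].
/n/ (word-final) fails the environment for rule 3, so it stays [n].

[reʔɡirpeɾun]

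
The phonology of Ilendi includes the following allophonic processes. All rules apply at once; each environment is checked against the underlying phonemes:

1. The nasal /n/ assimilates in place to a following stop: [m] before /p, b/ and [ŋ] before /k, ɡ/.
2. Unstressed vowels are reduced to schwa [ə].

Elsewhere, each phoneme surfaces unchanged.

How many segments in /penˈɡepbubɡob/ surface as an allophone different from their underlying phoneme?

Segments that undergo a rule: /e/ → [ə] (rule 2); /n/ → [ŋ] (rule 1); /u/ → [ə] (rule 2); /o/ → [ə] (rule 2).
All other segments surface unchanged.

4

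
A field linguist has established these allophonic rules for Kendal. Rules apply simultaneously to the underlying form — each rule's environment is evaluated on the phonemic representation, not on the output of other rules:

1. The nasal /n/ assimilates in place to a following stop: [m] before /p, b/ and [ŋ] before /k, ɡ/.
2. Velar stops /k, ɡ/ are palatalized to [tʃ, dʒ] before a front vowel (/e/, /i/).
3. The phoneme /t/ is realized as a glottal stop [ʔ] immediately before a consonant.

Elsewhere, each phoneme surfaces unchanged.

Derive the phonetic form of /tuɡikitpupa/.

[tudʒitʃiʔpupa]

/t/ (word-initial): rule 3 targets it, but not immediately before a consonant → unchanged [t].
/ɡ/ — between /u/ and /i/, before a front vowel — surfaces as [dʒ] (rule 2).
/k/ (between /i/ and /i/): before a front vowel, so rule 2 applies → [tʃ].
Rule 3 applies to /t/ (between /i/ and /p/: immediately before a consonant) → [ʔ].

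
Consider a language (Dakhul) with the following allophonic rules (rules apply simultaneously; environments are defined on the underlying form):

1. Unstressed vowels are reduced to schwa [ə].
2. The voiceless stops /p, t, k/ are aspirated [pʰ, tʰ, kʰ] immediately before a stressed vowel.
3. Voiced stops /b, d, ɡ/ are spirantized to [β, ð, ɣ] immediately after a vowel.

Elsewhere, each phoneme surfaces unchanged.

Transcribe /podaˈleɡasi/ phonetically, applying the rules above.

[pəðəˈleɣəsə]

/p/ (word-initial): rule 2 targets it, but not immediately before a stressed vowel → unchanged [p].
/o/ (between /p/ and /d/): in an unstressed syllable, so rule 1 applies → [ə].
Rule 3 applies to /d/ (between /o/ and /a/: immediately after a vowel) → [ð].
/a/ — between /d/ and /l/, in an unstressed syllable — surfaces as [ə] (rule 1).
/l/ — not in any rule's target class → [l].
/e/ (between /l/ and /ɡ/) is in the target of rule 1 but the environment (in an unstressed syllable) is not met → [e].
/ɡ/ (between /e/ and /a/): immediately after a vowel, so rule 3 applies → [ɣ].
/a/ meets the environment for rule 1 (in an unstressed syllable) → [ə].
/s/ (between /a/ and /i/): no rule targets it → [s].
Rule 1 applies to /i/ (word-final: in an unstressed syllable) → [ə].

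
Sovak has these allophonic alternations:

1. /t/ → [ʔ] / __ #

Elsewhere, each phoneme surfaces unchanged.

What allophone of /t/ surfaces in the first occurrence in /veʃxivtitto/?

[t]

/t/ — between /v/ and /i/; rule 1 does not apply here → [t].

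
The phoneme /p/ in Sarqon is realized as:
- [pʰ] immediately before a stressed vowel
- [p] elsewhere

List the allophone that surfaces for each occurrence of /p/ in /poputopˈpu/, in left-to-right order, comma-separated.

Occurrence 1 (position 1): no conditioning environment matches → elsewhere allophone [p].
Occurrence 2 (position 3): no conditioning environment matches → elsewhere allophone [p].
Occurrence 3 (position 7): no conditioning environment matches → elsewhere allophone [p].
Occurrence 4 (position 8): immediately before a stressed vowel → [pʰ].

[p], [p], [p], [pʰ]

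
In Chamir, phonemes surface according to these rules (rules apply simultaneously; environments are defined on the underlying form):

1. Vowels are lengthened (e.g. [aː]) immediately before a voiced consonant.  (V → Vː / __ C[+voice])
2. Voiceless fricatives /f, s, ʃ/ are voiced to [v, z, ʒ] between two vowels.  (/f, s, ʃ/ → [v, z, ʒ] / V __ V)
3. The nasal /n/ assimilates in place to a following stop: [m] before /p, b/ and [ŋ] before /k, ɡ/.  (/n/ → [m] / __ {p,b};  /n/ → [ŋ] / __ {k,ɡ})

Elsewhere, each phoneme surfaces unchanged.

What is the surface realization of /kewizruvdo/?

[keːwiːzruːvdo]

/k/ (word-initial): no rule targets it → [k].
/e/ (between /k/ and /w/) occurs before a voiced consonant → [eː] by rule 1.
/w/ (between /e/ and /i/) is unaffected → [w].
Rule 1 applies to /i/ (between /w/ and /z/: before a voiced consonant) → [iː].
/z/ (between /i/ and /r/) is unaffected → [z].
/r/ stays [r].
/u/ (between /r/ and /v/) occurs before a voiced consonant → [uː] by rule 1.
/v/ (between /u/ and /d/): no rule targets it → [v].
/d/ — not in any rule's target class → [d].
/o/ (word-final): rule 1 targets it, but not before a voiced consonant → unchanged [o].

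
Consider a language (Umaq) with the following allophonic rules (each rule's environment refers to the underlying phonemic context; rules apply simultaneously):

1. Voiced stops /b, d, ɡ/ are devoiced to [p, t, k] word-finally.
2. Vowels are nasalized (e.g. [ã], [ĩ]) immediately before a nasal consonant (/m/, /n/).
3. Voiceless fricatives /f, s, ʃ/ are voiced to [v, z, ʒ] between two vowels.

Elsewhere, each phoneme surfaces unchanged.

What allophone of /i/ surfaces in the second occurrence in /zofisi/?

[i]

/i/ (word-final) is in the target of rule 2 but the environment (before a nasal consonant) is not met → [i].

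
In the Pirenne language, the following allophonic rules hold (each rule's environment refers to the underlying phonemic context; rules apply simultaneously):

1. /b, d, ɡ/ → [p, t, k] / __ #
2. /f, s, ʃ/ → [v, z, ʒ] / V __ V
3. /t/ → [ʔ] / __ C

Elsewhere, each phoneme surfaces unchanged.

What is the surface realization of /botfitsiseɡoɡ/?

[boʔfiʔsizeɡok]

/b/ — word-initial; rule 1 does not apply here → [b].
/o/ (between /b/ and /t/) is unaffected → [o].
/t/ — between /o/ and /f/, immediately before a consonant — surfaces as [ʔ] (rule 3).
/f/ (between /t/ and /i/) is in the target of rule 2 but the environment (between two vowels) is not met → [f].
/i/ — not in any rule's target class → [i].
/t/ — between /i/ and /s/, immediately before a consonant — surfaces as [ʔ] (rule 3).
/s/ (between /t/ and /i/): rule 2 targets it, but not between two vowels → unchanged [s].
/i/ stays [i].
/s/ (between /i/ and /e/) occurs between two vowels → [z] by rule 2.
/e/ stays [e].
/ɡ/ (between /e/ and /o/) fails the environment for rule 1, so it stays [ɡ].
/o/ (between /ɡ/ and /ɡ/) is unaffected → [o].
Rule 1 applies to /ɡ/ (word-final: word-finally) → [k].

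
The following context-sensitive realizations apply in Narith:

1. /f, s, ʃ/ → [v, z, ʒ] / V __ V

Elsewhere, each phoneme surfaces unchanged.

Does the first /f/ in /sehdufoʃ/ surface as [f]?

No

/f/ meets the environment for rule 1 (between two vowels) → [v].
The actual realization is [v], not [f].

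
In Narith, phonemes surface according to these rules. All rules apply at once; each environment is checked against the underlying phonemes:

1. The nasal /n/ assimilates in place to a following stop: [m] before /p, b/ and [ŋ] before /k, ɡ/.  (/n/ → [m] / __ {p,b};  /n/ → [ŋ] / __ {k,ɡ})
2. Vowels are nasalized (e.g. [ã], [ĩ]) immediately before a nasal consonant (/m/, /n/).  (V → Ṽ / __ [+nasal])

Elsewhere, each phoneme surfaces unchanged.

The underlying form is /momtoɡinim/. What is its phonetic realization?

/o/ (between /m/ and /m/) occurs before a nasal consonant → [õ] by rule 2.
/o/ — between /t/ and /ɡ/; rule 2 does not apply here → [o].
/i/ meets the environment for rule 2 (before a nasal consonant) → [ĩ].
/n/ (between /i/ and /i/): rule 1 targets it, but not before a labial or velar stop → unchanged [n].
/i/ (between /n/ and /m/): before a nasal consonant, so rule 2 applies → [ĩ].

[mõmtoɡĩnĩm]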